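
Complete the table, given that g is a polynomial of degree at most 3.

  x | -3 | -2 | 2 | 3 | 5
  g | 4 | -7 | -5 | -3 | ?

The 4 known values determine g uniquely (degree ≤ 3).
L_0(5) = (7)·(3)·(2)/[(-1)·(-5)·(-6)] = -7/5
L_1(5) = (8)·(3)·(2)/[(1)·(-4)·(-5)] = 12/5
L_2(5) = (8)·(7)·(2)/[(5)·(4)·(-1)] = -28/5
L_3(5) = (8)·(7)·(3)/[(6)·(5)·(1)] = 28/5
Sum: 4·(-7/5) + (-7)·(12/5) + (-5)·(-28/5) + (-3)·(28/5) = -56/5

-56/5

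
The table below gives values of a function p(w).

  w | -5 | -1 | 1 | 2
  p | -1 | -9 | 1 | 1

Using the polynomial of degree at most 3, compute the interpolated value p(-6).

Using Newton's divided-difference form:
p[-5,-1] = (-9 - (-1)) / (-1 - (-5)) = -2
p[-1,1] = (1 - (-9)) / (1 - (-1)) = 5
p[1,2] = (1 - 1) / (2 - 1) = 0
p[-5,-1,1] = (5 - (-2)) / (1 - (-5)) = 7/6
p[-1,1,2] = (0 - 5) / (2 - (-1)) = -5/3
p[-5,-1,1,2] = (-5/3 - 7/6) / (2 - (-5)) = -17/42
p(-6) = -1 + (-2)·(-1) + (7/6)·(-1)·(-5) + (-17/42)·(-1)·(-5)·(-7) = 21

21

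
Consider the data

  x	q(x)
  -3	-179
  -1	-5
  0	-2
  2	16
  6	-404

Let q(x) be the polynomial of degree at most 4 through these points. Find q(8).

-1994

L_0(8) = (9)·(8)·(6)·(2)/[(-2)·(-3)·(-5)·(-9)] = 16/5
L_1(8) = (11)·(8)·(6)·(2)/[(2)·(-1)·(-3)·(-7)] = -176/7
L_2(8) = (11)·(9)·(6)·(2)/[(3)·(1)·(-2)·(-6)] = 33
L_3(8) = (11)·(9)·(8)·(2)/[(5)·(3)·(2)·(-4)] = -66/5
L_4(8) = (11)·(9)·(8)·(6)/[(9)·(7)·(6)·(4)] = 22/7
Sum: (-179)·(16/5) + (-5)·(-176/7) + (-2)·(33) + 16·(-66/5) + (-404)·(22/7) = -1994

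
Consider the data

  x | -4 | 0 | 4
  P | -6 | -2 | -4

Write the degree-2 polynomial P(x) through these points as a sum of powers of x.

P(x) = -(3/16)x^2 + (1/4)x - 2

Build the Lagrange basis polynomials:
L_0(x) = x(x - 4) / [32] = (1/32)x^2 - (1/8)x
L_1(x) = (x + 4)(x - 4) / [-16] = -(1/16)x^2 + 1
L_2(x) = (x + 4)x / [32] = (1/32)x^2 + (1/8)x
P(x) = (-6)·L_0 + (-2)·L_1 + (-4)·L_2
  (-6)·L_0(x) = -(3/16)x^2 + (3/4)x
  (-2)·L_1(x) = (1/8)x^2 - 2
  (-4)·L_2(x) = -(1/8)x^2 - (1/2)x
Adding term by term: -(3/16)x^2 + (1/4)x - 2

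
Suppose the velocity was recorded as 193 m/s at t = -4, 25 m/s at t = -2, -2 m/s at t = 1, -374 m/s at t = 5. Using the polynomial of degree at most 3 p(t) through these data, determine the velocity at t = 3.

Using Newton's divided-difference form:
p[-4,-2] = (25 - 193) / (-2 - (-4)) = -84
p[-2,1] = (-2 - 25) / (1 - (-2)) = -9
p[1,5] = (-374 - (-2)) / (5 - 1) = -93
p[-4,-2,1] = (-9 - (-84)) / (1 - (-4)) = 15
p[-2,1,5] = (-93 - (-9)) / (5 - (-2)) = -12
p[-4,-2,1,5] = (-12 - 15) / (5 - (-4)) = -3
p(3) = 193 + (-84)·(7) + 15·(7)·(5) + (-3)·(7)·(5)·(2) = -80

-80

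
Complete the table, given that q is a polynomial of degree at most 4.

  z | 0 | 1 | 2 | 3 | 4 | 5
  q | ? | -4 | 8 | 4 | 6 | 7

-83

The 5 known values determine q uniquely (degree ≤ 4).
Evaluate each Lagrange basis at z = 0:
L_0(0) = (-2)·(-3)·(-4)·(-5)/[(-1)·(-2)·(-3)·(-4)] = 5
L_1(0) = (-1)·(-3)·(-4)·(-5)/[(1)·(-1)·(-2)·(-3)] = -10
L_2(0) = (-1)·(-2)·(-4)·(-5)/[(2)·(1)·(-1)·(-2)] = 10
L_3(0) = (-1)·(-2)·(-3)·(-5)/[(3)·(2)·(1)·(-1)] = -5
L_4(0) = (-1)·(-2)·(-3)·(-4)/[(4)·(3)·(2)·(1)] = 1
Sum: (-4)·(5) + 8·(-10) + 4·(10) + 6·(-5) + 7·(1) = -83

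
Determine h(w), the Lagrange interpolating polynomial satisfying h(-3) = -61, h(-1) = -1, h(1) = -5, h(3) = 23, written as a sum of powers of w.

Build the Lagrange basis polynomials:
L_0(w) = (w + 1)(w - 1)(w - 3) / [-48] = -(1/48)w^3 + (1/16)w^2 + (1/48)w - 1/16
L_1(w) = (w + 3)(w - 1)(w - 3) / [16] = (1/16)w^3 - (1/16)w^2 - (9/16)w + 9/16
L_2(w) = (w + 3)(w + 1)(w - 3) / [-16] = -(1/16)w^3 - (1/16)w^2 + (9/16)w + 9/16
L_3(w) = (w + 3)(w + 1)(w - 1) / [48] = (1/48)w^3 + (1/16)w^2 - (1/48)w - 1/16
h(w) = (-61)·L_0 + (-1)·L_1 + (-5)·L_2 + 23·L_3
  (-61)·L_0(w) = (61/48)w^3 - (61/16)w^2 - (61/48)w + 61/16
  (-1)·L_1(w) = -(1/16)w^3 + (1/16)w^2 + (9/16)w - 9/16
  (-5)·L_2(w) = (5/16)w^3 + (5/16)w^2 - (45/16)w - 45/16
  23·L_3(w) = (23/48)w^3 + (23/16)w^2 - (23/48)w - 23/16
Adding term by term: 2w^3 - 2w^2 - 4w - 1

h(w) = 2w^3 - 2w^2 - 4w - 1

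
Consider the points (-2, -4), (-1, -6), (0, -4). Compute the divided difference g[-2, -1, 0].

2

g[-2,-1] = (-6 - (-4)) / (-1 - (-2)) = -2
g[-1,0] = (-4 - (-6)) / (0 - (-1)) = 2
g[-2,-1,0] = (2 - (-2)) / (0 - (-2)) = 2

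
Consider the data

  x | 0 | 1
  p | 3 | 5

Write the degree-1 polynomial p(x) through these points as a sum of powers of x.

p(x) = 2x + 3

Build the Lagrange basis polynomials:
L_0(x) = (x - 1) / [-1] = -x + 1
L_1(x) = x / [1] = x
p(x) = 3·L_0 + 5·L_1
  3·L_0(x) = -3x + 3
  5·L_1(x) = 5x
Adding term by term: 2x + 3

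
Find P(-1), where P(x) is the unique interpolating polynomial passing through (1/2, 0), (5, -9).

3

Evaluate each Lagrange basis at x = -1:
L_0(-1) = (-6)/[(-9/2)] = 4/3
L_1(-1) = (-3/2)/[(9/2)] = -1/3
Sum: 0 + (-9)·(-1/3) = 3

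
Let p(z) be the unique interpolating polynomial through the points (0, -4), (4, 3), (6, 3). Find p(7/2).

Using Newton's divided-difference form:
p[0,4] = (3 - (-4)) / (4 - 0) = 7/4
p[4,6] = (3 - 3) / (6 - 4) = 0
p[0,4,6] = (0 - 7/4) / (6 - 0) = -7/24
p(7/2) = -4 + (7/4)·(7/2) + (-7/24)·(7/2)·(-1/2) = 253/96

253/96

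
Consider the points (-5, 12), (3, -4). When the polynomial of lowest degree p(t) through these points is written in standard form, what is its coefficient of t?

The leading coefficient equals the top divided difference p[-5,3].
p[-5,3] = (-4 - 12) / (3 - (-5)) = -2

-2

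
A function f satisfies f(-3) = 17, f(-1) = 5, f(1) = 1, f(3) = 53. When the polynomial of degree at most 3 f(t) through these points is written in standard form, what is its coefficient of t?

-3

Build the Lagrange basis polynomials:
L_0(t) = (t + 1)(t - 1)(t - 3) / [-48] = -(1/48)t^3 + (1/16)t^2 + (1/48)t - 1/16
L_1(t) = (t + 3)(t - 1)(t - 3) / [16] = (1/16)t^3 - (1/16)t^2 - (9/16)t + 9/16
L_2(t) = (t + 3)(t + 1)(t - 3) / [-16] = -(1/16)t^3 - (1/16)t^2 + (9/16)t + 9/16
L_3(t) = (t + 3)(t + 1)(t - 1) / [48] = (1/48)t^3 + (1/16)t^2 - (1/48)t - 1/16
f(t) = 17·L_0 + 5·L_1 + 1·L_2 + 53·L_3
Only the coefficient of t is needed; take it from each L_i and combine:
17·(1/48) + 5·(-9/16) + 1·(9/16) + 53·(-1/48) = -3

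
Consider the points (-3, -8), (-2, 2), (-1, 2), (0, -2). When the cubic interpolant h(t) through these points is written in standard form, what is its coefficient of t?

L_0(t) = (t + 2)(t + 1)t / [-6] = -(1/6)t^3 - (1/2)t^2 - (1/3)t
L_1(t) = (t + 3)(t + 1)t / [2] = (1/2)t^3 + 2t^2 + (3/2)t
L_2(t) = (t + 3)(t + 2)t / [-2] = -(1/2)t^3 - (5/2)t^2 - 3t
L_3(t) = (t + 3)(t + 2)(t + 1) / [6] = (1/6)t^3 + t^2 + (11/6)t + 1
h(t) = (-8)·L_0 + 2·L_1 + 2·L_2 + (-2)·L_3
Only the coefficient of t is needed; take it from each L_i and combine:
(-8)·(-1/3) + 2·(3/2) + 2·(-3) + (-2)·(11/6) = -4

-4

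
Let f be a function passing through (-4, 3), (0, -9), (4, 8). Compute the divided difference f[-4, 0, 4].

29/32

f[-4,0] = (-9 - 3) / (0 - (-4)) = -3
f[0,4] = (8 - (-9)) / (4 - 0) = 17/4
f[-4,0,4] = (17/4 - (-3)) / (4 - (-4)) = 29/32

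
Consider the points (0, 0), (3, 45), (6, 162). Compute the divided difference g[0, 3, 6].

4

g[0,3] = (45 - 0) / (3 - 0) = 15
g[3,6] = (162 - 45) / (6 - 3) = 39
g[0,3,6] = (39 - 15) / (6 - 0) = 4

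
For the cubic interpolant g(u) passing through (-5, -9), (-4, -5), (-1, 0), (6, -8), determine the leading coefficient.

Build the Lagrange basis polynomials:
L_0(u) = (u + 4)(u + 1)(u - 6) / [-44] = -(1/44)u^3 + (1/44)u^2 + (13/22)u + 6/11
L_1(u) = (u + 5)(u + 1)(u - 6) / [30] = (1/30)u^3 - (31/30)u - 1
L_2(u) = (u + 5)(u + 4)(u - 6) / [-84] = -(1/84)u^3 - (1/28)u^2 + (17/42)u + 10/7
L_3(u) = (u + 5)(u + 4)(u + 1) / [770] = (1/770)u^3 + (1/77)u^2 + (29/770)u + 2/77
g(u) = (-9)·L_0 + (-5)·L_1 + 0·L_2 + (-8)·L_3
Only the coefficient of u^3 is needed; take it from each L_i and combine:
(-9)·(-1/44) + (-5)·(1/30) + 0·(-1/84) + (-8)·(1/770) = 127/4620

127/4620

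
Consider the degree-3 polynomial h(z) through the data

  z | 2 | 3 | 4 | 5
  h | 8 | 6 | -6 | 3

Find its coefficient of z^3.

31/6

The leading coefficient equals the top divided difference h[2,3,4,5].
h[2,3] = (6 - 8) / (3 - 2) = -2
h[3,4] = (-6 - 6) / (4 - 3) = -12
h[4,5] = (3 - (-6)) / (5 - 4) = 9
h[2,3,4] = (-12 - (-2)) / (4 - 2) = -5
h[3,4,5] = (9 - (-12)) / (5 - 3) = 21/2
h[2,3,4,5] = (21/2 - (-5)) / (5 - 2) = 31/6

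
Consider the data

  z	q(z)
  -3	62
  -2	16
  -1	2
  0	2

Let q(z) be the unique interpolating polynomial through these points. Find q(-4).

Evaluate each Lagrange basis at z = -4:
L_0(-4) = (-2)·(-3)·(-4)/[(-1)·(-2)·(-3)] = 4
L_1(-4) = (-1)·(-3)·(-4)/[(1)·(-1)·(-2)] = -6
L_2(-4) = (-1)·(-2)·(-4)/[(2)·(1)·(-1)] = 4
L_3(-4) = (-1)·(-2)·(-3)/[(3)·(2)·(1)] = -1
Sum: 62·(4) + 16·(-6) + 2·(4) + 2·(-1) = 158

158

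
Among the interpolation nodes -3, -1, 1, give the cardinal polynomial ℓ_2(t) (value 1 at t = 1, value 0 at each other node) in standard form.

ℓ_2(t) = (1/8)t^2 + (1/2)t + 3/8

ℓ_2(t) = (t + 3)(t + 1) / [(4)·(2)]
       = (t^2 + 4t + 3) / (8)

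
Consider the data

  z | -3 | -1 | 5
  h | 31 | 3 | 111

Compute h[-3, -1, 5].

4

h[-3,-1] = (3 - 31) / (-1 - (-3)) = -14
h[-1,5] = (111 - 3) / (5 - (-1)) = 18
h[-3,-1,5] = (18 - (-14)) / (5 - (-3)) = 4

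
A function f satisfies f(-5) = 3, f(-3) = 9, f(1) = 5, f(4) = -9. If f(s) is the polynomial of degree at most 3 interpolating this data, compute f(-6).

-7/3

Evaluate each Lagrange basis at s = -6:
L_0(-6) = (-3)·(-7)·(-10)/[(-2)·(-6)·(-9)] = 35/18
L_1(-6) = (-1)·(-7)·(-10)/[(2)·(-4)·(-7)] = -5/4
L_2(-6) = (-1)·(-3)·(-10)/[(6)·(4)·(-3)] = 5/12
L_3(-6) = (-1)·(-3)·(-7)/[(9)·(7)·(3)] = -1/9
Sum: 3·(35/18) + 9·(-5/4) + 5·(5/12) + (-9)·(-1/9) = -7/3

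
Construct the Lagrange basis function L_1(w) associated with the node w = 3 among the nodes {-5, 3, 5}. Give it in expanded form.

L_1(w) = (w + 5)(w - 5) / [(8)·(-2)]
       = (w^2 - 25) / (-16)

L_1(w) = -(1/16)w^2 + 25/16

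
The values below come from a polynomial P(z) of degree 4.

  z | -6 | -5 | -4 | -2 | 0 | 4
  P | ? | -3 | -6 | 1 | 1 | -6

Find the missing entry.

The 5 known values determine P uniquely (degree ≤ 4).
Evaluate each Lagrange basis at z = -6:
L_0(-6) = (-2)·(-4)·(-6)·(-10)/[(-1)·(-3)·(-5)·(-9)] = 32/9
L_1(-6) = (-1)·(-4)·(-6)·(-10)/[(1)·(-2)·(-4)·(-8)] = -15/4
L_2(-6) = (-1)·(-2)·(-6)·(-10)/[(3)·(2)·(-2)·(-6)] = 5/3
L_3(-6) = (-1)·(-2)·(-4)·(-10)/[(5)·(4)·(2)·(-4)] = -1/2
L_4(-6) = (-1)·(-2)·(-4)·(-6)/[(9)·(8)·(6)·(4)] = 1/36
Sum: (-3)·(32/9) + (-6)·(-15/4) + 1·(5/3) + 1·(-1/2) + (-6)·(1/36) = 77/6

77/6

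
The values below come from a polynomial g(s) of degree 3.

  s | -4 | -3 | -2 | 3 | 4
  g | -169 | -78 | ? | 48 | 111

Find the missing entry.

-27

The 4 known values determine g uniquely (degree ≤ 3).
L_0(-2) = (1)·(-5)·(-6)/[(-1)·(-7)·(-8)] = -15/28
L_1(-2) = (2)·(-5)·(-6)/[(1)·(-6)·(-7)] = 10/7
L_2(-2) = (2)·(1)·(-6)/[(7)·(6)·(-1)] = 2/7
L_3(-2) = (2)·(1)·(-5)/[(8)·(7)·(1)] = -5/28
Sum: (-169)·(-15/28) + (-78)·(10/7) + 48·(2/7) + 111·(-5/28) = -27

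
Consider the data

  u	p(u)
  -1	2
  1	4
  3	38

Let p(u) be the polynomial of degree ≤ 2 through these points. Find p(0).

Evaluate each Lagrange basis at u = 0:
L_0(0) = (-1)·(-3)/[(-2)·(-4)] = 3/8
L_1(0) = (1)·(-3)/[(2)·(-2)] = 3/4
L_2(0) = (1)·(-1)/[(4)·(2)] = -1/8
Sum: 2·(3/8) + 4·(3/4) + 38·(-1/8) = -1

-1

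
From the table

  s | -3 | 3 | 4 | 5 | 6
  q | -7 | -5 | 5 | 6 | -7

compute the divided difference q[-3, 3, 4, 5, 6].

-11/1008

q[-3,3] = (-5 - (-7)) / (3 - (-3)) = 1/3
q[3,4] = (5 - (-5)) / (4 - 3) = 10
q[4,5] = (6 - 5) / (5 - 4) = 1
q[5,6] = (-7 - 6) / (6 - 5) = -13
q[-3,3,4] = (10 - 1/3) / (4 - (-3)) = 29/21
q[3,4,5] = (1 - 10) / (5 - 3) = -9/2
q[4,5,6] = (-13 - 1) / (6 - 4) = -7
q[-3,3,4,5] = (-9/2 - 29/21) / (5 - (-3)) = -247/336
q[3,4,5,6] = (-7 - (-9/2)) / (6 - 3) = -5/6
q[-3,3,4,5,6] = (-5/6 - (-247/336)) / (6 - (-3)) = -11/1008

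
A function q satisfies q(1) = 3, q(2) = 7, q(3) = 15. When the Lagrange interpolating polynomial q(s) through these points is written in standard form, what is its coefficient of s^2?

2

The leading coefficient equals the top divided difference q[1,2,3].
q[1,2] = (7 - 3) / (2 - 1) = 4
q[2,3] = (15 - 7) / (3 - 2) = 8
q[1,2,3] = (8 - 4) / (3 - 1) = 2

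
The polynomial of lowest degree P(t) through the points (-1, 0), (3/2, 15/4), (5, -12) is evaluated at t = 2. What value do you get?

3

L_0(2) = (1/2)·(-3)/[(-5/2)·(-6)] = -1/10
L_1(2) = (3)·(-3)/[(5/2)·(-7/2)] = 36/35
L_2(2) = (3)·(1/2)/[(6)·(7/2)] = 1/14
Sum: 0 + 15/4·(36/35) + (-12)·(1/14) = 3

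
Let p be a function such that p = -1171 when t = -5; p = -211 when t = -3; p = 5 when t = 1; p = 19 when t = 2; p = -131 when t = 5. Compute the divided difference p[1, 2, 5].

-16

p[1,2] = (19 - 5) / (2 - 1) = 14
p[2,5] = (-131 - 19) / (5 - 2) = -50
p[1,2,5] = (-50 - 14) / (5 - 1) = -16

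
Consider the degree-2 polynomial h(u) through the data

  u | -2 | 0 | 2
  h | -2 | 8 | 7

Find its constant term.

8

Build the Lagrange basis polynomials:
L_0(u) = u(u - 2) / [8] = (1/8)u^2 - (1/4)u
L_1(u) = (u + 2)(u - 2) / [-4] = -(1/4)u^2 + 1
L_2(u) = (u + 2)u / [8] = (1/8)u^2 + (1/4)u
h(u) = (-2)·L_0 + 8·L_1 + 7·L_2
Only the constant term is needed; take it from each L_i and combine:
(-2)·(0) + 8·(1) + 7·(0) = 8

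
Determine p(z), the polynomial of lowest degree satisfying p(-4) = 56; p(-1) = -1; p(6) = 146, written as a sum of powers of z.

p(z) = 4z^2 + z - 4

Build the Lagrange basis polynomials:
L_0(z) = (z + 1)(z - 6) / [30] = (1/30)z^2 - (1/6)z - 1/5
L_1(z) = (z + 4)(z - 6) / [-21] = -(1/21)z^2 + (2/21)z + 8/7
L_2(z) = (z + 4)(z + 1) / [70] = (1/70)z^2 + (1/14)z + 2/35
p(z) = 56·L_0 + (-1)·L_1 + 146·L_2
  56·L_0(z) = (28/15)z^2 - (28/3)z - 56/5
  (-1)·L_1(z) = (1/21)z^2 - (2/21)z - 8/7
  146·L_2(z) = (73/35)z^2 + (73/7)z + 292/35
Adding term by term: 4z^2 + z - 4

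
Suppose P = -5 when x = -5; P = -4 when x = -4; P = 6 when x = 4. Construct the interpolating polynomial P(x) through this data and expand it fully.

P(x) = (1/36)x^2 + (5/4)x + 5/9

Build the Lagrange basis polynomials:
L_0(x) = (x + 4)(x - 4) / [9] = (1/9)x^2 - 16/9
L_1(x) = (x + 5)(x - 4) / [-8] = -(1/8)x^2 - (1/8)x + 5/2
L_2(x) = (x + 5)(x + 4) / [72] = (1/72)x^2 + (1/8)x + 5/18
P(x) = (-5)·L_0 + (-4)·L_1 + 6·L_2
  (-5)·L_0(x) = -(5/9)x^2 + 80/9
  (-4)·L_1(x) = (1/2)x^2 + (1/2)x - 10
  6·L_2(x) = (1/12)x^2 + (3/4)x + 5/3
Adding term by term: (1/36)x^2 + (5/4)x + 5/9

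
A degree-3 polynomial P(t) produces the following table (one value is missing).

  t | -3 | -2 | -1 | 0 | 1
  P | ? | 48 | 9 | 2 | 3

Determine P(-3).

The 4 known values determine P uniquely (degree ≤ 3).
Evaluate each Lagrange basis at t = -3:
L_0(-3) = (-2)·(-3)·(-4)/[(-1)·(-2)·(-3)] = 4
L_1(-3) = (-1)·(-3)·(-4)/[(1)·(-1)·(-2)] = -6
L_2(-3) = (-1)·(-2)·(-4)/[(2)·(1)·(-1)] = 4
L_3(-3) = (-1)·(-2)·(-3)/[(3)·(2)·(1)] = -1
Sum: 48·(4) + 9·(-6) + 2·(4) + 3·(-1) = 143

143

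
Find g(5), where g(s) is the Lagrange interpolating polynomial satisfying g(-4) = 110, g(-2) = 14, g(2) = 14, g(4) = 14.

L_0(5) = (7)·(3)·(1)/[(-2)·(-6)·(-8)] = -7/32
L_1(5) = (9)·(3)·(1)/[(2)·(-4)·(-6)] = 9/16
L_2(5) = (9)·(7)·(1)/[(6)·(4)·(-2)] = -21/16
L_3(5) = (9)·(7)·(3)/[(8)·(6)·(2)] = 63/32
Sum: 110·(-7/32) + 14·(9/16) + 14·(-21/16) + 14·(63/32) = -7

-7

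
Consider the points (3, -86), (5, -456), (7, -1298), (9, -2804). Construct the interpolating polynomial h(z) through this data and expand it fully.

h(z) = -4z^3 + z^2 + 3z + 4

Newton's divided differences:
h[3,5] = (-456 - (-86)) / (5 - 3) = -185
h[5,7] = (-1298 - (-456)) / (7 - 5) = -421
h[7,9] = (-2804 - (-1298)) / (9 - 7) = -753
h[3,5,7] = (-421 - (-185)) / (7 - 3) = -59
h[5,7,9] = (-753 - (-421)) / (9 - 5) = -83
h[3,5,7,9] = (-83 - (-59)) / (9 - 3) = -4
h(z) = -86 + (-185)·(z - 3) + (-59)·(z - 3)(z - 5) + (-4)·(z - 3)(z - 5)(z - 7)
Expanding: h(z) = -4z^3 + z^2 + 3z + 4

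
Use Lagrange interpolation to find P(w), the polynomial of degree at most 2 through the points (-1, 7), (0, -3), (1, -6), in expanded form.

L_0(w) = w(w - 1) / [2] = (1/2)w^2 - (1/2)w
L_1(w) = (w + 1)(w - 1) / [-1] = -w^2 + 1
L_2(w) = (w + 1)w / [2] = (1/2)w^2 + (1/2)w
P(w) = 7·L_0 + (-3)·L_1 + (-6)·L_2
  7·L_0(w) = (7/2)w^2 - (7/2)w
  (-3)·L_1(w) = 3w^2 - 3
  (-6)·L_2(w) = -3w^2 - 3w
Adding term by term: (7/2)w^2 - (13/2)w - 3

P(w) = (7/2)w^2 - (13/2)w - 3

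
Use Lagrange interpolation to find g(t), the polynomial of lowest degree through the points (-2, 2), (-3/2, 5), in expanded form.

g(t) = 6t + 14

L_0(t) = (t + 3/2) / [-1/2] = -2t - 3
L_1(t) = (t + 2) / [1/2] = 2t + 4
g(t) = 2·L_0 + 5·L_1
  2·L_0(t) = -4t - 6
  5·L_1(t) = 10t + 20
Adding term by term: 6t + 14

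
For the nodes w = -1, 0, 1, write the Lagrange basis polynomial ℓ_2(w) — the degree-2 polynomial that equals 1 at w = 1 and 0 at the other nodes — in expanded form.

ℓ_2(w) = (w + 1)w / [(2)·(1)]
       = (w^2 + w) / (2)

ℓ_2(w) = (1/2)w^2 + (1/2)w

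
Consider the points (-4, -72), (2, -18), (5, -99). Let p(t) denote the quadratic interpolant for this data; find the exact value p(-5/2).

L_0(-5/2) = (-9/2)·(-15/2)/[(-6)·(-9)] = 5/8
L_1(-5/2) = (3/2)·(-15/2)/[(6)·(-3)] = 5/8
L_2(-5/2) = (3/2)·(-9/2)/[(9)·(3)] = -1/4
Sum: (-72)·(5/8) + (-18)·(5/8) + (-99)·(-1/4) = -63/2

-63/2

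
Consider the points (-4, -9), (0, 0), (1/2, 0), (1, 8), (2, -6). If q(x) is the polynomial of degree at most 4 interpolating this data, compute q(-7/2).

5117/40

L_0(-7/2) = (-7/2)·(-4)·(-9/2)·(-11/2)/[(-4)·(-9/2)·(-5)·(-6)] = 77/120
L_1(-7/2) = (1/2)·(-4)·(-9/2)·(-11/2)/[(4)·(-1/2)·(-1)·(-2)] = 99/8
L_2(-7/2) = (1/2)·(-7/2)·(-9/2)·(-11/2)/[(9/2)·(1/2)·(-1/2)·(-3/2)] = -77/3
L_3(-7/2) = (1/2)·(-7/2)·(-4)·(-11/2)/[(5)·(1)·(1/2)·(-1)] = 77/5
L_4(-7/2) = (1/2)·(-7/2)·(-4)·(-9/2)/[(6)·(2)·(3/2)·(1)] = -7/4
Sum: (-9)·(77/120) + 0 + 0 + 8·(77/5) + (-6)·(-7/4) = 5117/40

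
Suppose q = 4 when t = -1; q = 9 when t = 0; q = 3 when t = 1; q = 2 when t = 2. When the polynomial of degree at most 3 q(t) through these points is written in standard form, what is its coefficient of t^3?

8/3

Build the Lagrange basis polynomials:
L_0(t) = t(t - 1)(t - 2) / [-6] = -(1/6)t^3 + (1/2)t^2 - (1/3)t
L_1(t) = (t + 1)(t - 1)(t - 2) / [2] = (1/2)t^3 - t^2 - (1/2)t + 1
L_2(t) = (t + 1)t(t - 2) / [-2] = -(1/2)t^3 + (1/2)t^2 + t
L_3(t) = (t + 1)t(t - 1) / [6] = (1/6)t^3 - (1/6)t
q(t) = 4·L_0 + 9·L_1 + 3·L_2 + 2·L_3
Only the coefficient of t^3 is needed; take it from each L_i and combine:
4·(-1/6) + 9·(1/2) + 3·(-1/2) + 2·(1/6) = 8/3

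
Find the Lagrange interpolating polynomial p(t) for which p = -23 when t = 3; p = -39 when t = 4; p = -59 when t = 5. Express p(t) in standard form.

p(t) = -2t^2 - 2t + 1

Build the Lagrange basis polynomials:
L_0(t) = (t - 4)(t - 5) / [2] = (1/2)t^2 - (9/2)t + 10
L_1(t) = (t - 3)(t - 5) / [-1] = -t^2 + 8t - 15
L_2(t) = (t - 3)(t - 4) / [2] = (1/2)t^2 - (7/2)t + 6
p(t) = (-23)·L_0 + (-39)·L_1 + (-59)·L_2
  (-23)·L_0(t) = -(23/2)t^2 + (207/2)t - 230
  (-39)·L_1(t) = 39t^2 - 312t + 585
  (-59)·L_2(t) = -(59/2)t^2 + (413/2)t - 354
Adding term by term: -2t^2 - 2t + 1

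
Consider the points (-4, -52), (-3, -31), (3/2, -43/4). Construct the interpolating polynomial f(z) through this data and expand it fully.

Newton's divided differences:
f[-4,-3] = (-31 - (-52)) / (-3 - (-4)) = 21
f[-3,3/2] = (-43/4 - (-31)) / (3/2 - (-3)) = 9/2
f[-4,-3,3/2] = (9/2 - 21) / (3/2 - (-4)) = -3
f(z) = -52 + 21·(z + 4) + (-3)·(z + 4)(z + 3)
Expanding: f(z) = -3z^2 - 4

f(z) = -3z^2 - 4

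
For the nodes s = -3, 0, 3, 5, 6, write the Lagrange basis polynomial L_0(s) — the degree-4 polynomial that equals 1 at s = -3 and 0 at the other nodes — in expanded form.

L_0(s) = (1/1296)s^4 - (7/648)s^3 + (7/144)s^2 - (5/72)s

L_0(s) = s(s - 3)(s - 5)(s - 6) / [(-3)·(-6)·(-8)·(-9)]
       = (s^4 - 14s^3 + 63s^2 - 90s) / (1296)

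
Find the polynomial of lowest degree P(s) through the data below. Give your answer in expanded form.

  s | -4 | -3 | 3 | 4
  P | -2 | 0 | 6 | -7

P(s) = -(13/56)s^3 - (15/14)s^2 + (173/56)s + 177/14

Newton's divided differences:
P[-4,-3] = (0 - (-2)) / (-3 - (-4)) = 2
P[-3,3] = (6 - 0) / (3 - (-3)) = 1
P[3,4] = (-7 - 6) / (4 - 3) = -13
P[-4,-3,3] = (1 - 2) / (3 - (-4)) = -1/7
P[-3,3,4] = (-13 - 1) / (4 - (-3)) = -2
P[-4,-3,3,4] = (-2 - (-1/7)) / (4 - (-4)) = -13/56
P(s) = -2 + 2·(s + 4) + (-1/7)·(s + 4)(s + 3) + (-13/56)·(s + 4)(s + 3)(s - 3)
Expanding: P(s) = -(13/56)s^3 - (15/14)s^2 + (173/56)s + 177/14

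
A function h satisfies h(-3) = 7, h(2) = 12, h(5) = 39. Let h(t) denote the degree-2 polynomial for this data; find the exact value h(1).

Using Newton's divided-difference form:
h[-3,2] = (12 - 7) / (2 - (-3)) = 1
h[2,5] = (39 - 12) / (5 - 2) = 9
h[-3,2,5] = (9 - 1) / (5 - (-3)) = 1
h(1) = 7 + 1·(4) + 1·(4)·(-1) = 7

7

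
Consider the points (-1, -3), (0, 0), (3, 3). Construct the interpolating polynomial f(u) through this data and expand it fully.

f(u) = -(1/2)u^2 + (5/2)u

Build the Lagrange basis polynomials:
L_0(u) = u(u - 3) / [4] = (1/4)u^2 - (3/4)u
L_1(u) = (u + 1)(u - 3) / [-3] = -(1/3)u^2 + (2/3)u + 1
L_2(u) = (u + 1)u / [12] = (1/12)u^2 + (1/12)u
f(u) = (-3)·L_0 + 0·L_1 + 3·L_2
  (-3)·L_0(u) = -(3/4)u^2 + (9/4)u
  0·L_1(u) = 0
  3·L_2(u) = (1/4)u^2 + (1/4)u
Adding term by term: -(1/2)u^2 + (5/2)u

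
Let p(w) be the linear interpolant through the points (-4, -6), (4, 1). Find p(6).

11/4

L_0(6) = (2)/[(-8)] = -1/4
L_1(6) = (10)/[(8)] = 5/4
Sum: (-6)·(-1/4) + 1·(5/4) = 11/4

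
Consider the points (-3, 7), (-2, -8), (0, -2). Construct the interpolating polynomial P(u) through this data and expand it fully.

P(u) = 6u^2 + 15u - 2

Build the Lagrange basis polynomials:
L_0(u) = (u + 2)u / [3] = (1/3)u^2 + (2/3)u
L_1(u) = (u + 3)u / [-2] = -(1/2)u^2 - (3/2)u
L_2(u) = (u + 3)(u + 2) / [6] = (1/6)u^2 + (5/6)u + 1
P(u) = 7·L_0 + (-8)·L_1 + (-2)·L_2
  7·L_0(u) = (7/3)u^2 + (14/3)u
  (-8)·L_1(u) = 4u^2 + 12u
  (-2)·L_2(u) = -(1/3)u^2 - (5/3)u - 2
Adding term by term: 6u^2 + 15u - 2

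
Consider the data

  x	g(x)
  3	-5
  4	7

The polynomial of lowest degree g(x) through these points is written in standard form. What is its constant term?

-41

Build the Lagrange basis polynomials:
L_0(x) = (x - 4) / [-1] = -x + 4
L_1(x) = (x - 3) / [1] = x - 3
g(x) = (-5)·L_0 + 7·L_1
Only the constant term is needed; take it from each L_i and combine:
(-5)·(4) + 7·(-3) = -41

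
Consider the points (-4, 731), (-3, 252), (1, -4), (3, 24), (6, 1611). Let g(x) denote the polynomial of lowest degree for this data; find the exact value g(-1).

Evaluate each Lagrange basis at x = -1:
L_0(-1) = (2)·(-2)·(-4)·(-7)/[(-1)·(-5)·(-7)·(-10)] = -8/25
L_1(-1) = (3)·(-2)·(-4)·(-7)/[(1)·(-4)·(-6)·(-9)] = 7/9
L_2(-1) = (3)·(2)·(-4)·(-7)/[(5)·(4)·(-2)·(-5)] = 21/25
L_3(-1) = (3)·(2)·(-2)·(-7)/[(7)·(6)·(2)·(-3)] = -1/3
L_4(-1) = (3)·(2)·(-2)·(-4)/[(10)·(9)·(5)·(3)] = 8/225
Sum: 731·(-8/25) + 252·(7/9) + (-4)·(21/25) + 24·(-1/3) + 1611·(8/225) = 8

8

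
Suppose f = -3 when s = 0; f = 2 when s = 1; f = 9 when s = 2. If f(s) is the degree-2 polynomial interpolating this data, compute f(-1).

L_0(-1) = (-2)·(-3)/[(-1)·(-2)] = 3
L_1(-1) = (-1)·(-3)/[(1)·(-1)] = -3
L_2(-1) = (-1)·(-2)/[(2)·(1)] = 1
Sum: (-3)·(3) + 2·(-3) + 9·(1) = -6

-6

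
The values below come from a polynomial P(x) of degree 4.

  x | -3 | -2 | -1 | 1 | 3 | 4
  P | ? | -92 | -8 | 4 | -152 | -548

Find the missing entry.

The 5 known values determine P uniquely (degree ≤ 4).
Evaluate each Lagrange basis at x = -3:
L_0(-3) = (-2)·(-4)·(-6)·(-7)/[(-1)·(-3)·(-5)·(-6)] = 56/15
L_1(-3) = (-1)·(-4)·(-6)·(-7)/[(1)·(-2)·(-4)·(-5)] = -21/5
L_2(-3) = (-1)·(-2)·(-6)·(-7)/[(3)·(2)·(-2)·(-3)] = 7/3
L_3(-3) = (-1)·(-2)·(-4)·(-7)/[(5)·(4)·(2)·(-1)] = -7/5
L_4(-3) = (-1)·(-2)·(-4)·(-6)/[(6)·(5)·(3)·(1)] = 8/15
Sum: (-92)·(56/15) + (-8)·(-21/5) + 4·(7/3) + (-152)·(-7/5) + (-548)·(8/15) = -380

-380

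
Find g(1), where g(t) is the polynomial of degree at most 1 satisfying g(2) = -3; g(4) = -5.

Evaluate each Lagrange basis at t = 1:
L_0(1) = (-3)/[(-2)] = 3/2
L_1(1) = (-1)/[(2)] = -1/2
Sum: (-3)·(3/2) + (-5)·(-1/2) = -2

-2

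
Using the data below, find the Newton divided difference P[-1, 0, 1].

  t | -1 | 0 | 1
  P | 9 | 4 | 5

3

P[-1,0] = (4 - 9) / (0 - (-1)) = -5
P[0,1] = (5 - 4) / (1 - 0) = 1
P[-1,0,1] = (1 - (-5)) / (1 - (-1)) = 3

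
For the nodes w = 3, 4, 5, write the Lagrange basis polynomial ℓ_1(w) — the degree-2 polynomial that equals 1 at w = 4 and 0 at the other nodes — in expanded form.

ℓ_1(w) = (w - 3)(w - 5) / [(1)·(-1)]
       = (w^2 - 8w + 15) / (-1)

ℓ_1(w) = -w^2 + 8w - 15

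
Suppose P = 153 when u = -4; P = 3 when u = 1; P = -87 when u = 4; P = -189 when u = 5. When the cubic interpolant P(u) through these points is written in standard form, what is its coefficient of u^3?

The leading coefficient equals the top divided difference P[-4,1,4,5].
P[-4,1] = (3 - 153) / (1 - (-4)) = -30
P[1,4] = (-87 - 3) / (4 - 1) = -30
P[4,5] = (-189 - (-87)) / (5 - 4) = -102
P[-4,1,4] = (-30 - (-30)) / (4 - (-4)) = 0
P[1,4,5] = (-102 - (-30)) / (5 - 1) = -18
P[-4,1,4,5] = (-18 - 0) / (5 - (-4)) = -2

-2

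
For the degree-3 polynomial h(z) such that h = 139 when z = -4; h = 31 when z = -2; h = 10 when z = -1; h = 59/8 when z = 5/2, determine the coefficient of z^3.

The leading coefficient equals the top divided difference h[-4,-2,-1,5/2].
h[-4,-2] = (31 - 139) / (-2 - (-4)) = -54
h[-2,-1] = (10 - 31) / (-1 - (-2)) = -21
h[-1,5/2] = (59/8 - 10) / (5/2 - (-1)) = -3/4
h[-4,-2,-1] = (-21 - (-54)) / (-1 - (-4)) = 11
h[-2,-1,5/2] = (-3/4 - (-21)) / (5/2 - (-2)) = 9/2
h[-4,-2,-1,5/2] = (9/2 - 11) / (5/2 - (-4)) = -1

-1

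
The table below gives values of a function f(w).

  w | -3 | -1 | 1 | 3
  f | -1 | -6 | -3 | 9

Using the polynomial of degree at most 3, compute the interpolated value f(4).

299/16

Evaluate each Lagrange basis at w = 4:
L_0(4) = (5)·(3)·(1)/[(-2)·(-4)·(-6)] = -5/16
L_1(4) = (7)·(3)·(1)/[(2)·(-2)·(-4)] = 21/16
L_2(4) = (7)·(5)·(1)/[(4)·(2)·(-2)] = -35/16
L_3(4) = (7)·(5)·(3)/[(6)·(4)·(2)] = 35/16
Sum: (-1)·(-5/16) + (-6)·(21/16) + (-3)·(-35/16) + 9·(35/16) = 299/16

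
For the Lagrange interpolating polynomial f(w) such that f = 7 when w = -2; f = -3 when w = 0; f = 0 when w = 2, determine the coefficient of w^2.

The leading coefficient equals the top divided difference f[-2,0,2].
f[-2,0] = (-3 - 7) / (0 - (-2)) = -5
f[0,2] = (0 - (-3)) / (2 - 0) = 3/2
f[-2,0,2] = (3/2 - (-5)) / (2 - (-2)) = 13/8

13/8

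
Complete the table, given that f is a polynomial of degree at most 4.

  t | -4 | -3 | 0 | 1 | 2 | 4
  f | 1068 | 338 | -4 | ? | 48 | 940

-2

The 5 known values determine f uniquely (degree ≤ 4).
L_0(1) = (4)·(1)·(-1)·(-3)/[(-1)·(-4)·(-6)·(-8)] = 1/16
L_1(1) = (5)·(1)·(-1)·(-3)/[(1)·(-3)·(-5)·(-7)] = -1/7
L_2(1) = (5)·(4)·(-1)·(-3)/[(4)·(3)·(-2)·(-4)] = 5/8
L_3(1) = (5)·(4)·(1)·(-3)/[(6)·(5)·(2)·(-2)] = 1/2
L_4(1) = (5)·(4)·(1)·(-1)/[(8)·(7)·(4)·(2)] = -5/112
Sum: 1068·(1/16) + 338·(-1/7) + (-4)·(5/8) + 48·(1/2) + 940·(-5/112) = -2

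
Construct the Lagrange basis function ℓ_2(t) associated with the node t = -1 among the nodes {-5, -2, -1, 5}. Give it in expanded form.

ℓ_2(t) = (t + 5)(t + 2)(t - 5) / [(4)·(1)·(-6)]
       = (t^3 + 2t^2 - 25t - 50) / (-24)

ℓ_2(t) = -(1/24)t^3 - (1/12)t^2 + (25/24)t + 25/12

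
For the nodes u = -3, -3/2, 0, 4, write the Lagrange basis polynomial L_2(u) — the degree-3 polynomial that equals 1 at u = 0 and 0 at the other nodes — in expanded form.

L_2(u) = (u + 3)(u + 3/2)(u - 4) / [(3)·(3/2)·(-4)]
       = (u^3 + (1/2)u^2 - (27/2)u - 18) / (-18)

L_2(u) = -(1/18)u^3 - (1/36)u^2 + (3/4)u + 1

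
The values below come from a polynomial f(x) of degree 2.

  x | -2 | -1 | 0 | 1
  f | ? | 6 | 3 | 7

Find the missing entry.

The 3 known values determine f uniquely (degree ≤ 2).
Evaluate each Lagrange basis at x = -2:
L_0(-2) = (-2)·(-3)/[(-1)·(-2)] = 3
L_1(-2) = (-1)·(-3)/[(1)·(-1)] = -3
L_2(-2) = (-1)·(-2)/[(2)·(1)] = 1
Sum: 6·(3) + 3·(-3) + 7·(1) = 16

16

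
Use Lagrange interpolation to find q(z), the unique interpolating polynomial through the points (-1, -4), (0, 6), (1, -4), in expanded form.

q(z) = -10z^2 + 6

L_0(z) = z(z - 1) / [2] = (1/2)z^2 - (1/2)z
L_1(z) = (z + 1)(z - 1) / [-1] = -z^2 + 1
L_2(z) = (z + 1)z / [2] = (1/2)z^2 + (1/2)z
q(z) = (-4)·L_0 + 6·L_1 + (-4)·L_2
  (-4)·L_0(z) = -2z^2 + 2z
  6·L_1(z) = -6z^2 + 6
  (-4)·L_2(z) = -2z^2 - 2z
Adding term by term: -10z^2 + 6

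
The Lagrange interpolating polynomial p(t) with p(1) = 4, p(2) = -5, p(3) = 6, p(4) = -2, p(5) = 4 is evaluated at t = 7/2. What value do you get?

Evaluate each Lagrange basis at t = 7/2:
L_0(7/2) = (3/2)·(1/2)·(-1/2)·(-3/2)/[(-1)·(-2)·(-3)·(-4)] = 3/128
L_1(7/2) = (5/2)·(1/2)·(-1/2)·(-3/2)/[(1)·(-1)·(-2)·(-3)] = -5/32
L_2(7/2) = (5/2)·(3/2)·(-1/2)·(-3/2)/[(2)·(1)·(-1)·(-2)] = 45/64
L_3(7/2) = (5/2)·(3/2)·(1/2)·(-3/2)/[(3)·(2)·(1)·(-1)] = 15/32
L_4(7/2) = (5/2)·(3/2)·(1/2)·(-1/2)/[(4)·(3)·(2)·(1)] = -5/128
Sum: 4·(3/128) + (-5)·(-5/32) + 6·(45/64) + (-2)·(15/32) + 4·(-5/128) = 4

4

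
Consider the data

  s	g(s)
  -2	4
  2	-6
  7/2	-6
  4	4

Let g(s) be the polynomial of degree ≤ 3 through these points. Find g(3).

-449/44

Using Newton's divided-difference form:
g[-2,2] = (-6 - 4) / (2 - (-2)) = -5/2
g[2,7/2] = (-6 - (-6)) / (7/2 - 2) = 0
g[7/2,4] = (4 - (-6)) / (4 - 7/2) = 20
g[-2,2,7/2] = (0 - (-5/2)) / (7/2 - (-2)) = 5/11
g[2,7/2,4] = (20 - 0) / (4 - 2) = 10
g[-2,2,7/2,4] = (10 - 5/11) / (4 - (-2)) = 35/22
g(3) = 4 + (-5/2)·(5) + (5/11)·(5)·(1) + (35/22)·(5)·(1)·(-1/2) = -449/44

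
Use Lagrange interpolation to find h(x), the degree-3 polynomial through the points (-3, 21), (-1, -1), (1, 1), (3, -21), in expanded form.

Build the Lagrange basis polynomials:
L_0(x) = (x + 1)(x - 1)(x - 3) / [-48] = -(1/48)x^3 + (1/16)x^2 + (1/48)x - 1/16
L_1(x) = (x + 3)(x - 1)(x - 3) / [16] = (1/16)x^3 - (1/16)x^2 - (9/16)x + 9/16
L_2(x) = (x + 3)(x + 1)(x - 3) / [-16] = -(1/16)x^3 - (1/16)x^2 + (9/16)x + 9/16
L_3(x) = (x + 3)(x + 1)(x - 1) / [48] = (1/48)x^3 + (1/16)x^2 - (1/48)x - 1/16
h(x) = 21·L_0 + (-1)·L_1 + 1·L_2 + (-21)·L_3
  21·L_0(x) = -(7/16)x^3 + (21/16)x^2 + (7/16)x - 21/16
  (-1)·L_1(x) = -(1/16)x^3 + (1/16)x^2 + (9/16)x - 9/16
  1·L_2(x) = -(1/16)x^3 - (1/16)x^2 + (9/16)x + 9/16
  (-21)·L_3(x) = -(7/16)x^3 - (21/16)x^2 + (7/16)x + 21/16
Adding term by term: -x^3 + 2x

h(x) = -x^3 + 2x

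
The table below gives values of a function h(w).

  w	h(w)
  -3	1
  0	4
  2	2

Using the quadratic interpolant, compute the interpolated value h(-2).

Evaluate each Lagrange basis at w = -2:
L_0(-2) = (-2)·(-4)/[(-3)·(-5)] = 8/15
L_1(-2) = (1)·(-4)/[(3)·(-2)] = 2/3
L_2(-2) = (1)·(-2)/[(5)·(2)] = -1/5
Sum: 1·(8/15) + 4·(2/3) + 2·(-1/5) = 14/5

14/5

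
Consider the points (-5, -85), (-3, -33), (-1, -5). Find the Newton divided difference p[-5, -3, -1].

p[-5,-3] = (-33 - (-85)) / (-3 - (-5)) = 26
p[-3,-1] = (-5 - (-33)) / (-1 - (-3)) = 14
p[-5,-3,-1] = (14 - 26) / (-1 - (-5)) = -3

-3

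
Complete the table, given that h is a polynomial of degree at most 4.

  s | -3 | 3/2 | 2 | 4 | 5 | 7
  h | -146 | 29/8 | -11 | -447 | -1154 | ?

-4626

The 5 known values determine h uniquely (degree ≤ 4).
L_0(7) = (11/2)·(5)·(3)·(2)/[(-9/2)·(-5)·(-7)·(-8)] = 11/84
L_1(7) = (10)·(5)·(3)·(2)/[(9/2)·(-1/2)·(-5/2)·(-7/2)] = -320/21
L_2(7) = (10)·(11/2)·(3)·(2)/[(5)·(1/2)·(-2)·(-3)] = 22
L_3(7) = (10)·(11/2)·(5)·(2)/[(7)·(5/2)·(2)·(-1)] = -110/7
L_4(7) = (10)·(11/2)·(5)·(3)/[(8)·(7/2)·(3)·(1)] = 275/28
Sum: (-146)·(11/84) + 29/8·(-320/21) + (-11)·(22) + (-447)·(-110/7) + (-1154)·(275/28) = -4626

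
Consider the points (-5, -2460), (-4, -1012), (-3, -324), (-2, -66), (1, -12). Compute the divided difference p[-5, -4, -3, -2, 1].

-4

p[-5,-4] = (-1012 - (-2460)) / (-4 - (-5)) = 1448
p[-4,-3] = (-324 - (-1012)) / (-3 - (-4)) = 688
p[-3,-2] = (-66 - (-324)) / (-2 - (-3)) = 258
p[-2,1] = (-12 - (-66)) / (1 - (-2)) = 18
p[-5,-4,-3] = (688 - 1448) / (-3 - (-5)) = -380
p[-4,-3,-2] = (258 - 688) / (-2 - (-4)) = -215
p[-3,-2,1] = (18 - 258) / (1 - (-3)) = -60
p[-5,-4,-3,-2] = (-215 - (-380)) / (-2 - (-5)) = 55
p[-4,-3,-2,1] = (-60 - (-215)) / (1 - (-4)) = 31
p[-5,-4,-3,-2,1] = (31 - 55) / (1 - (-5)) = -4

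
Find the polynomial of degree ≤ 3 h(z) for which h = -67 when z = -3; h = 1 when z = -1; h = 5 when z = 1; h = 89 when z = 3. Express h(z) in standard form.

L_0(z) = (z + 1)(z - 1)(z - 3) / [-48] = -(1/48)z^3 + (1/16)z^2 + (1/48)z - 1/16
L_1(z) = (z + 3)(z - 1)(z - 3) / [16] = (1/16)z^3 - (1/16)z^2 - (9/16)z + 9/16
L_2(z) = (z + 3)(z + 1)(z - 3) / [-16] = -(1/16)z^3 - (1/16)z^2 + (9/16)z + 9/16
L_3(z) = (z + 3)(z + 1)(z - 1) / [48] = (1/48)z^3 + (1/16)z^2 - (1/48)z - 1/16
h(z) = (-67)·L_0 + 1·L_1 + 5·L_2 + 89·L_3
  (-67)·L_0(z) = (67/48)z^3 - (67/16)z^2 - (67/48)z + 67/16
  1·L_1(z) = (1/16)z^3 - (1/16)z^2 - (9/16)z + 9/16
  5·L_2(z) = -(5/16)z^3 - (5/16)z^2 + (45/16)z + 45/16
  89·L_3(z) = (89/48)z^3 + (89/16)z^2 - (89/48)z - 89/16
Adding term by term: 3z^3 + z^2 - z + 2

h(z) = 3z^3 + z^2 - z + 2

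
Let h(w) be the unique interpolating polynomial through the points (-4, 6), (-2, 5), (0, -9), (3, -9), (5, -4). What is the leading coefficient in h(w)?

The leading coefficient equals the top divided difference h[-4,-2,0,3,5].
h[-4,-2] = (5 - 6) / (-2 - (-4)) = -1/2
h[-2,0] = (-9 - 5) / (0 - (-2)) = -7
h[0,3] = (-9 - (-9)) / (3 - 0) = 0
h[3,5] = (-4 - (-9)) / (5 - 3) = 5/2
h[-4,-2,0] = (-7 - (-1/2)) / (0 - (-4)) = -13/8
h[-2,0,3] = (0 - (-7)) / (3 - (-2)) = 7/5
h[0,3,5] = (5/2 - 0) / (5 - 0) = 1/2
h[-4,-2,0,3] = (7/5 - (-13/8)) / (3 - (-4)) = 121/280
h[-2,0,3,5] = (1/2 - 7/5) / (5 - (-2)) = -9/70
h[-4,-2,0,3,5] = (-9/70 - 121/280) / (5 - (-4)) = -157/2520

-157/2520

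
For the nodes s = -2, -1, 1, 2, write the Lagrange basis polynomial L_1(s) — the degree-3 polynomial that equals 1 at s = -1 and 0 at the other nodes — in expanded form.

L_1(s) = (1/6)s^3 - (1/6)s^2 - (2/3)s + 2/3

L_1(s) = (s + 2)(s - 1)(s - 2) / [(1)·(-2)·(-3)]
       = (s^3 - s^2 - 4s + 4) / (6)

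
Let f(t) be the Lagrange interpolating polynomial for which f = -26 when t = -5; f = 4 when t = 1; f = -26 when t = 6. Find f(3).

L_0(3) = (2)·(-3)/[(-6)·(-11)] = -1/11
L_1(3) = (8)·(-3)/[(6)·(-5)] = 4/5
L_2(3) = (8)·(2)/[(11)·(5)] = 16/55
Sum: (-26)·(-1/11) + 4·(4/5) + (-26)·(16/55) = -2

-2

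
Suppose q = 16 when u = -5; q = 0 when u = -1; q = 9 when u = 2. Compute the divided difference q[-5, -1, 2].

q[-5,-1] = (0 - 16) / (-1 - (-5)) = -4
q[-1,2] = (9 - 0) / (2 - (-1)) = 3
q[-5,-1,2] = (3 - (-4)) / (2 - (-5)) = 1

1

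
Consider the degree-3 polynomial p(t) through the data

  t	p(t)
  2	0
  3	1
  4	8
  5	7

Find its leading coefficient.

L_0(t) = (t - 3)(t - 4)(t - 5) / [-6] = -(1/6)t^3 + 2t^2 - (47/6)t + 10
L_1(t) = (t - 2)(t - 4)(t - 5) / [2] = (1/2)t^3 - (11/2)t^2 + 19t - 20
L_2(t) = (t - 2)(t - 3)(t - 5) / [-2] = -(1/2)t^3 + 5t^2 - (31/2)t + 15
L_3(t) = (t - 2)(t - 3)(t - 4) / [6] = (1/6)t^3 - (3/2)t^2 + (13/3)t - 4
p(t) = 0·L_0 + 1·L_1 + 8·L_2 + 7·L_3
Only the coefficient of t^3 is needed; take it from each L_i and combine:
0·(-1/6) + 1·(1/2) + 8·(-1/2) + 7·(1/6) = -7/3

-7/3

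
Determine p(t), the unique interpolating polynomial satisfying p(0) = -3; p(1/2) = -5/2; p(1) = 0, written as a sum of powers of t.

p(t) = 4t^2 - t - 3

Build the Lagrange basis polynomials:
L_0(t) = (t - 1/2)(t - 1) / [1/2] = 2t^2 - 3t + 1
L_1(t) = t(t - 1) / [-1/4] = -4t^2 + 4t
L_2(t) = t(t - 1/2) / [1/2] = 2t^2 - t
p(t) = (-3)·L_0 + (-5/2)·L_1 + 0·L_2
  (-3)·L_0(t) = -6t^2 + 9t - 3
  (-5/2)·L_1(t) = 10t^2 - 10t
  0·L_2(t) = 0
Adding term by term: 4t^2 - t - 3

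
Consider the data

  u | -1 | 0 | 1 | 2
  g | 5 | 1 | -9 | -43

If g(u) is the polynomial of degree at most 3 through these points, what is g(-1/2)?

Evaluate each Lagrange basis at u = -1/2:
L_0(-1/2) = (-1/2)·(-3/2)·(-5/2)/[(-1)·(-2)·(-3)] = 5/16
L_1(-1/2) = (1/2)·(-3/2)·(-5/2)/[(1)·(-1)·(-2)] = 15/16
L_2(-1/2) = (1/2)·(-1/2)·(-5/2)/[(2)·(1)·(-1)] = -5/16
L_3(-1/2) = (1/2)·(-1/2)·(-3/2)/[(3)·(2)·(1)] = 1/16
Sum: 5·(5/16) + 1·(15/16) + (-9)·(-5/16) + (-43)·(1/16) = 21/8

21/8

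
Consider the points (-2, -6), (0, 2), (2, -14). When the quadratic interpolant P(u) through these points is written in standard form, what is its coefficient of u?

-2

L_0(u) = u(u - 2) / [8] = (1/8)u^2 - (1/4)u
L_1(u) = (u + 2)(u - 2) / [-4] = -(1/4)u^2 + 1
L_2(u) = (u + 2)u / [8] = (1/8)u^2 + (1/4)u
P(u) = (-6)·L_0 + 2·L_1 + (-14)·L_2
Only the coefficient of u is needed; take it from each L_i and combine:
(-6)·(-1/4) + 2·(0) + (-14)·(1/4) = -2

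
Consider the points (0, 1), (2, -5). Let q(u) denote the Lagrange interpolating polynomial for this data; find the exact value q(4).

Evaluate each Lagrange basis at u = 4:
L_0(4) = (2)/[(-2)] = -1
L_1(4) = (4)/[(2)] = 2
Sum: 1·(-1) + (-5)·(2) = -11

-11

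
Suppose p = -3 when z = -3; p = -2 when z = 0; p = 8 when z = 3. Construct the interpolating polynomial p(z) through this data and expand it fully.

p(z) = (1/2)z^2 + (11/6)z - 2

L_0(z) = z(z - 3) / [18] = (1/18)z^2 - (1/6)z
L_1(z) = (z + 3)(z - 3) / [-9] = -(1/9)z^2 + 1
L_2(z) = (z + 3)z / [18] = (1/18)z^2 + (1/6)z
p(z) = (-3)·L_0 + (-2)·L_1 + 8·L_2
  (-3)·L_0(z) = -(1/6)z^2 + (1/2)z
  (-2)·L_1(z) = (2/9)z^2 - 2
  8·L_2(z) = (4/9)z^2 + (4/3)z
Adding term by term: (1/2)z^2 + (11/6)z - 2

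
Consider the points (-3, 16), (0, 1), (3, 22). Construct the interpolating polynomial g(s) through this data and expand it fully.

g(s) = 2s^2 + s + 1

Build the Lagrange basis polynomials:
L_0(s) = s(s - 3) / [18] = (1/18)s^2 - (1/6)s
L_1(s) = (s + 3)(s - 3) / [-9] = -(1/9)s^2 + 1
L_2(s) = (s + 3)s / [18] = (1/18)s^2 + (1/6)s
g(s) = 16·L_0 + 1·L_1 + 22·L_2
  16·L_0(s) = (8/9)s^2 - (8/3)s
  1·L_1(s) = -(1/9)s^2 + 1
  22·L_2(s) = (11/9)s^2 + (11/3)s
Adding term by term: 2s^2 + s + 1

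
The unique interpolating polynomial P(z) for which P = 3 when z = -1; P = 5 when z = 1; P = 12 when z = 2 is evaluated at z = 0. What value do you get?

2

Using Newton's divided-difference form:
P[-1,1] = (5 - 3) / (1 - (-1)) = 1
P[1,2] = (12 - 5) / (2 - 1) = 7
P[-1,1,2] = (7 - 1) / (2 - (-1)) = 2
P(0) = 3 + 1·(1) + 2·(1)·(-1) = 2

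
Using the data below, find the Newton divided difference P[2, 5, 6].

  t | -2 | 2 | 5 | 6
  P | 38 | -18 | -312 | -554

-36

P[2,5] = (-312 - (-18)) / (5 - 2) = -98
P[5,6] = (-554 - (-312)) / (6 - 5) = -242
P[2,5,6] = (-242 - (-98)) / (6 - 2) = -36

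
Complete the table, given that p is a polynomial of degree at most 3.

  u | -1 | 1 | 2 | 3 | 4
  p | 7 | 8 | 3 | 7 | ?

59/2

The 4 known values determine p uniquely (degree ≤ 3).
L_0(4) = (3)·(2)·(1)/[(-2)·(-3)·(-4)] = -1/4
L_1(4) = (5)·(2)·(1)/[(2)·(-1)·(-2)] = 5/2
L_2(4) = (5)·(3)·(1)/[(3)·(1)·(-1)] = -5
L_3(4) = (5)·(3)·(2)/[(4)·(2)·(1)] = 15/4
Sum: 7·(-1/4) + 8·(5/2) + 3·(-5) + 7·(15/4) = 59/2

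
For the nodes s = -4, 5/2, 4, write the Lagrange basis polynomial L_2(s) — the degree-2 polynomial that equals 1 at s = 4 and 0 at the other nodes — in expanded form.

L_2(s) = (s + 4)(s - 5/2) / [(8)·(3/2)]
       = (s^2 + (3/2)s - 10) / (12)

L_2(s) = (1/12)s^2 + (1/8)s - 5/6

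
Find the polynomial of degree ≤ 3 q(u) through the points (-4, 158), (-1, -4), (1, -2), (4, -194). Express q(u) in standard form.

q(u) = -3u^3 - u^2 + 4u - 2

Newton's divided differences:
q[-4,-1] = (-4 - 158) / (-1 - (-4)) = -54
q[-1,1] = (-2 - (-4)) / (1 - (-1)) = 1
q[1,4] = (-194 - (-2)) / (4 - 1) = -64
q[-4,-1,1] = (1 - (-54)) / (1 - (-4)) = 11
q[-1,1,4] = (-64 - 1) / (4 - (-1)) = -13
q[-4,-1,1,4] = (-13 - 11) / (4 - (-4)) = -3
q(u) = 158 + (-54)·(u + 4) + 11·(u + 4)(u + 1) + (-3)·(u + 4)(u + 1)(u - 1)
Expanding: q(u) = -3u^3 - u^2 + 4u - 2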